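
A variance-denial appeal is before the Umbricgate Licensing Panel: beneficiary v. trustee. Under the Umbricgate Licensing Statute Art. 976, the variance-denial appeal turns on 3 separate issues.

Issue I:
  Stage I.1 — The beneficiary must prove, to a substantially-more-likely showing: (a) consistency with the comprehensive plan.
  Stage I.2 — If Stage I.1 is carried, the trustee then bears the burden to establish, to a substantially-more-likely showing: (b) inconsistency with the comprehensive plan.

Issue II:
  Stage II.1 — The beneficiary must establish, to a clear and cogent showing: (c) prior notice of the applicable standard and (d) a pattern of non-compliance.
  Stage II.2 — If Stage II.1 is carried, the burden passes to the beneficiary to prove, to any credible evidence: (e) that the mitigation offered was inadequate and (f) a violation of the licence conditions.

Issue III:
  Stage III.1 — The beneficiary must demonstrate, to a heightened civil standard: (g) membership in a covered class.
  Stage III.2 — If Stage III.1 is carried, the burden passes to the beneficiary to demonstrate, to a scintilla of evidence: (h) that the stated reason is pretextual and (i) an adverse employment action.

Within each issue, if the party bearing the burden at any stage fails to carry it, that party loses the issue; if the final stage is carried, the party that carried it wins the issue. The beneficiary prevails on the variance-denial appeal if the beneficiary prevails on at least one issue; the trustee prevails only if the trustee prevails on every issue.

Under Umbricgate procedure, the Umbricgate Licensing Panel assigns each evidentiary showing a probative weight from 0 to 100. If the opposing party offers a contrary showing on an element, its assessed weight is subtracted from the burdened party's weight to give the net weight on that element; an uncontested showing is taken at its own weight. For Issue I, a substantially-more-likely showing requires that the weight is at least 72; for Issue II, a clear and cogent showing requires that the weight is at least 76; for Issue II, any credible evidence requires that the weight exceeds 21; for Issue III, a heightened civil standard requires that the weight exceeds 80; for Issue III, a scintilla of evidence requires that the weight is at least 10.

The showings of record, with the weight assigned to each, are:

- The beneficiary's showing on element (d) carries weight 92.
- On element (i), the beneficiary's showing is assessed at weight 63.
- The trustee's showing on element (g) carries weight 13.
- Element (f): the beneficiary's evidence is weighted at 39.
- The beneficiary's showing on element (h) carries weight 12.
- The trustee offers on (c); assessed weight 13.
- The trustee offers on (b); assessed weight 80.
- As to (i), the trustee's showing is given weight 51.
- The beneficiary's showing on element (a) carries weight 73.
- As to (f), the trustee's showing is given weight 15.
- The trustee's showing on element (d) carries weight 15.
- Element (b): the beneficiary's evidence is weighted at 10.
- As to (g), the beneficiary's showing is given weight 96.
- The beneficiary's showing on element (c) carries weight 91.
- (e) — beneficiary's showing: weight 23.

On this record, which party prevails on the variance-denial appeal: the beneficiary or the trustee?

beneficiary

— Issue I —
Stage I.1 (beneficiary, a substantially-more-likely showing, weight is at least 72): (a) 73 ≥ 72 — meets.
  The beneficiary carries Stage I.1; the trustee now bears the burden.
Stage I.2 (trustee, a substantially-more-likely showing, weight is at least 72): (b) net 80−10=70 < 72 — fails.
  Stage I.2 not carried; the trustee fails its burden.
The beneficiary prevails on this issue.
— Issue II —
Stage II.1 — burden on beneficiary; standard: a clear and cogent showing (weight is at least 76).
    (c): 91 − 13 = 78 ≥ 76 [met]
    (d): 92 − 15 = 77 ≥ 76 [met]
  Stage II.1 carried; the burden remains with the beneficiary.
Stage II.2 — burden on beneficiary; standard: any credible evidence (weight exceeds 21).
    (e): 23 > 21 [met]
    (f): 39 − 15 = 24 > 21 [met]
  The beneficiary carries the last stage.
With every stage satisfied, the beneficiary prevails on this issue.
— Issue III —
At Stage III.1 the beneficiary must meet a heightened civil standard (weight exceeds 80): on (g) the weight is 96 less the opposing 13 gives net 83, which does exceed 80, so (g) meets the standard.
  Stage III.1 is satisfied; the beneficiary continues to bear the burden.
At Stage III.2 the beneficiary must meet a scintilla of evidence (weight is at least 10): on (h) the weight is 12, which does reach 10, so (h) meets the standard; on (i) the weight is 63 less the opposing 51 gives net 12, ≥ 10, so (i) meets the standard.
  All elements met at the final stage.
All stages carried — the beneficiary prevails on this issue.
Per-issue: Issue I → beneficiary; Issue II → beneficiary; Issue III → beneficiary. The beneficiary must prevail on at least one issue; overall, the beneficiary prevails.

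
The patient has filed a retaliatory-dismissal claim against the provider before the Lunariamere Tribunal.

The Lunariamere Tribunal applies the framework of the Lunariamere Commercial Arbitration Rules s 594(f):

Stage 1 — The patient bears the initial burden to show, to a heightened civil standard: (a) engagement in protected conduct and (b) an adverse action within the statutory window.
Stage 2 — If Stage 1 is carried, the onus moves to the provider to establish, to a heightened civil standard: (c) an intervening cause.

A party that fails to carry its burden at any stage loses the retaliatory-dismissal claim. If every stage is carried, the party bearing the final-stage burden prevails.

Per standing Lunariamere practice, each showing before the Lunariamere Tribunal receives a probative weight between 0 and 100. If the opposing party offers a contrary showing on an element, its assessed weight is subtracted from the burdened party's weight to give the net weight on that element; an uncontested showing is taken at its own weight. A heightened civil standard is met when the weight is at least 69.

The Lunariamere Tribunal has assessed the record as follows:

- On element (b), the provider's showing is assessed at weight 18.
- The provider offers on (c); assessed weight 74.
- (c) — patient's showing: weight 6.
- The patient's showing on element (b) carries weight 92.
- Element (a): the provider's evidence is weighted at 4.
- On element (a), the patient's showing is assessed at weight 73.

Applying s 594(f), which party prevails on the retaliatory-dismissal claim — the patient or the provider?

patient

Stage 1 (patient, a heightened civil standard, weight is at least 69): (a) net 73−4=69 ≥ 69 — meets; (b) net 92−18=74 ≥ 69 — meets.
  All elements met. The burden passes to the provider.
Stage 2 (provider, a heightened civil standard, weight is at least 69): (c) net 74−6=68 < 69 — fails.
  Stage 2 not carried; the provider fails its burden.
So the patient prevails.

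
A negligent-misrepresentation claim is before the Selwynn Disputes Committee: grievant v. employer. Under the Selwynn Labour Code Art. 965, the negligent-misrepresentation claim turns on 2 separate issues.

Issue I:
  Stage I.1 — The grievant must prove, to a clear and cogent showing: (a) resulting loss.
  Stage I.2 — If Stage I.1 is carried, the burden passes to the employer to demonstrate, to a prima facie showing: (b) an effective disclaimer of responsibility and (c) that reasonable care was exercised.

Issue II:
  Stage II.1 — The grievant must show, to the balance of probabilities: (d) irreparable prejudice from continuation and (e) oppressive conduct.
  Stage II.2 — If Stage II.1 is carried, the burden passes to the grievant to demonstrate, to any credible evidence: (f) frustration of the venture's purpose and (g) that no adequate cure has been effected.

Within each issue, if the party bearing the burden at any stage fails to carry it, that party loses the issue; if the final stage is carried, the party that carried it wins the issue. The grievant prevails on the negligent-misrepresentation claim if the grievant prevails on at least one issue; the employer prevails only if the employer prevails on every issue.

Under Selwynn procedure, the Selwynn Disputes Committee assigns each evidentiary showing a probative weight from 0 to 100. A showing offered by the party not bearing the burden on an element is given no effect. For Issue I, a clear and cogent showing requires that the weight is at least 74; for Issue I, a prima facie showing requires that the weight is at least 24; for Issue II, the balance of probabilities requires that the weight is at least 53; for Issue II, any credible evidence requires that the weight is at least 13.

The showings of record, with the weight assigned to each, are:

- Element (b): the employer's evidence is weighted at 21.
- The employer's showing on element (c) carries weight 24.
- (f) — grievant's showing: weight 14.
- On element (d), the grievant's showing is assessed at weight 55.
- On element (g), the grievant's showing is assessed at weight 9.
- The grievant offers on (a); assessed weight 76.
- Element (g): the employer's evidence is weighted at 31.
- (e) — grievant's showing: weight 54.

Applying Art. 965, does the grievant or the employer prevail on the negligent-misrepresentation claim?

grievant

— Issue I —
Stage I.1 — burden on grievant; standard: a clear and cogent showing (weight is at least 74).
    (a): 76 ≥ 74 [met]
  All elements met. The burden passes to the employer.
Stage I.2 — burden on employer; standard: a prima facie showing (weight is at least 24).
    (b): 21 < 24 [not met]
    (c): 24 ≥ 24 [met]
  Stage I.2 not carried; the employer fails its burden.
The grievant prevails on this issue.
— Issue II —
At Stage II.1 the grievant must meet the balance of probabilities (weight is at least 53): on (d) the weight is 55, ≥ 53, so (d) meets the standard; on (e) the weight is 54, ≥ 53, so (e) meets the standard.
  Stage II.1 carried; the burden remains with the grievant.
At Stage II.2 the grievant must meet any credible evidence (weight is at least 13): on (f) the weight is 14, ≥ 13, so (f) meets the standard; on (g) the weight is 9 (the employer's 31 is given no effect), < 13, so (g) does not meet the standard.
  Not every element is met, so the grievant fails to carry Stage II.2.
So the employer prevails on this issue.
Per-issue: Issue I → grievant; Issue II → employer. The grievant must prevail on at least one issue; overall, the grievant prevails.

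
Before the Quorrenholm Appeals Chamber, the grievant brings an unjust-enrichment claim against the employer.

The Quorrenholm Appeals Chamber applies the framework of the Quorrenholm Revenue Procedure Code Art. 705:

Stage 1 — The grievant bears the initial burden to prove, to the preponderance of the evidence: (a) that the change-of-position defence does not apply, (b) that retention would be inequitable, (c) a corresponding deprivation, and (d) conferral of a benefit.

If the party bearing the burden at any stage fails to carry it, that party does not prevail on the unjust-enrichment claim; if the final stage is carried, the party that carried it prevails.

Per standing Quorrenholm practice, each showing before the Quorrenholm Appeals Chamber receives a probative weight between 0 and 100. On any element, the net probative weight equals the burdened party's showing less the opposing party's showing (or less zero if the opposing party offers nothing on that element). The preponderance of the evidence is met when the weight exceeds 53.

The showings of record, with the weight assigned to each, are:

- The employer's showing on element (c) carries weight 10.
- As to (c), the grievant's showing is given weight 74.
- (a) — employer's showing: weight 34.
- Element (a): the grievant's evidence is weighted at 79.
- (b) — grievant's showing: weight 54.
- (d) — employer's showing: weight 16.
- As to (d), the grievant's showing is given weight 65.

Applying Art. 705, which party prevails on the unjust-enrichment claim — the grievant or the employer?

employer

Stage 1 (grievant, the preponderance of the evidence, weight exceeds 53): (a) net 79−34=45 ≤ 53 — fails; (b) 54 > 53 — meets; (c) net 74−10=64 > 53 — meets; (d) net 65−16=49 ≤ 53 — fails.
  The grievant does not carry Stage 1.
The analysis ends at Stage 1; the employer prevails.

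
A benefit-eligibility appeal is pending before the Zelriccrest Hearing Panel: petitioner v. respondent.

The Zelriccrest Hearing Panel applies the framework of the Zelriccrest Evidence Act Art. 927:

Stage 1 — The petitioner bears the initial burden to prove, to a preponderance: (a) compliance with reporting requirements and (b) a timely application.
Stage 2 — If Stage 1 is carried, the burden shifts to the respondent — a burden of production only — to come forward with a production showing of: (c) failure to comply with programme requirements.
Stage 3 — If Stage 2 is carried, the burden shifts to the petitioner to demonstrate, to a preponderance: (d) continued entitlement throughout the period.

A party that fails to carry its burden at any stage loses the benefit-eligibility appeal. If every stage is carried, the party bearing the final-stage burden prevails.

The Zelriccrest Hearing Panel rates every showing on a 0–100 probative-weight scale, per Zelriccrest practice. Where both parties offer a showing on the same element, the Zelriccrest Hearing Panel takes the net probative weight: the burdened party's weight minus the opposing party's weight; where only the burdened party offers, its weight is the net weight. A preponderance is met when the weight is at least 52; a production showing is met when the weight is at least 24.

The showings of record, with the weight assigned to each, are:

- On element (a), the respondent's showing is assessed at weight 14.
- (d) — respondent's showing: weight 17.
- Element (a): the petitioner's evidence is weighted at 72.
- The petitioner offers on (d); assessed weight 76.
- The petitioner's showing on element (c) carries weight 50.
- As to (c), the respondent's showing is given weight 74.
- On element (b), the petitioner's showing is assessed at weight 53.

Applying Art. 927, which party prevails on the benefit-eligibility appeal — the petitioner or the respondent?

petitioner

At Stage 1 the petitioner must meet a preponderance (weight is at least 52): on (a) the weight is 72 less the opposing 14 gives net 58, which does reach 52, so (a) meets the standard; on (b) the weight is 53, ≥ 52, so (b) meets the standard.
  Stage 1 carried; the burden shifts to the respondent.
At Stage 2 the respondent must meet a production showing (weight is at least 24): on (c) the weight is 74 less the opposing 50 gives net 24, which does reach 24, so (c) meets the standard.
  The respondent carries Stage 2; the petitioner now bears the burden.
At Stage 3 the petitioner must meet a preponderance (weight is at least 52): on (d) the weight is 76 less the opposing 17 gives net 59, ≥ 52, so (d) meets the standard.
  Stage 3 carried; the final stage is satisfied.
All stages carried — the petitioner prevails.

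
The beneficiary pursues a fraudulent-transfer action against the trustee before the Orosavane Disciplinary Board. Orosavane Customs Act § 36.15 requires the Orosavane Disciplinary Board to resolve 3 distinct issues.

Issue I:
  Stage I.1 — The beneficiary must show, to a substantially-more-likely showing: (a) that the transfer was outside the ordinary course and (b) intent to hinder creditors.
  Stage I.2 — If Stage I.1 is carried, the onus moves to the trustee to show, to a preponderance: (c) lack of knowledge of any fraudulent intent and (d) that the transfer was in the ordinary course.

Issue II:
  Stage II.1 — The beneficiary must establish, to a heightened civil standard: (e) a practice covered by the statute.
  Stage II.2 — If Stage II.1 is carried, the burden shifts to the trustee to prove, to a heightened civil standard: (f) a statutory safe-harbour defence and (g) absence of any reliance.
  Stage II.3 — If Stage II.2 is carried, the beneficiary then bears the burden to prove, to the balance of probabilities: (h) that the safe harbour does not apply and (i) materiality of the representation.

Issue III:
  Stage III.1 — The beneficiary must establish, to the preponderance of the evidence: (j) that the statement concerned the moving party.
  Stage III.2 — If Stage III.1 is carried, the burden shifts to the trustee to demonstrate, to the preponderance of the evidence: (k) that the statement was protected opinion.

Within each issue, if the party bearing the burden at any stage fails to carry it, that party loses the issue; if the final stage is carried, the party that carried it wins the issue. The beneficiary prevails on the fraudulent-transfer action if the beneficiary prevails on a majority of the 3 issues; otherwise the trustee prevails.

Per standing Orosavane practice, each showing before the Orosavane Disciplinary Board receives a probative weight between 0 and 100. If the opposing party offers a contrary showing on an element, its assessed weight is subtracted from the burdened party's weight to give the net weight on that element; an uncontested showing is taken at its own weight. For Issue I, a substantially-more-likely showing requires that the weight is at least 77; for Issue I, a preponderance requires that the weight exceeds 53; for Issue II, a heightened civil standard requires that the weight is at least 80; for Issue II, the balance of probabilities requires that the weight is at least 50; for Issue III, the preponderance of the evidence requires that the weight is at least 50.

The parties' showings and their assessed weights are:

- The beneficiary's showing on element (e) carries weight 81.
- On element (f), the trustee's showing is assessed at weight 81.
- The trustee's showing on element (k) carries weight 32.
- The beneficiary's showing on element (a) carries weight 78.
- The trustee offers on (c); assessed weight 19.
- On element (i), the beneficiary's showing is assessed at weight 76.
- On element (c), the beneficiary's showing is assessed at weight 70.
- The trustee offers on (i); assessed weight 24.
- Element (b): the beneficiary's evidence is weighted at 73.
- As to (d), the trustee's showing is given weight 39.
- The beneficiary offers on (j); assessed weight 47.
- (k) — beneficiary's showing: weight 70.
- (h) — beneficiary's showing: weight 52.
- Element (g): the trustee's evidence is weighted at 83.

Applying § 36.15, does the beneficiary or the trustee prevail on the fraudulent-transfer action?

— Issue I —
Stage I.1 — burden on beneficiary; standard: a substantially-more-likely showing (weight is at least 77).
    (a): 78 ≥ 77 [met]
    (b): 73 < 77 [not met]
  Not every element is met, so the beneficiary fails to carry Stage I.1.
So the trustee prevails on this issue.
— Issue II —
At Stage II.1 the beneficiary must meet a heightened civil standard (weight is at least 80): on (e) the weight is 81, which does reach 80, so (e) meets the standard.
  Stage II.1 is satisfied; the onus moves to the trustee.
At Stage II.2 the trustee must meet a heightened civil standard (weight is at least 80): on (f) the weight is 81, ≥ 80, so (f) meets the standard; on (g) the weight is 83, which does reach 80, so (g) meets the standard.
  Stage II.2 carried; the burden shifts to the beneficiary.
At Stage II.3 the beneficiary must meet the balance of probabilities (weight is at least 50): on (h) the weight is 52, which does reach 50, so (h) meets the standard; on (i) the weight is 76 less the opposing 24 gives net 52, which does reach 50, so (i) meets the standard.
  The beneficiary carries the last stage.
All stages carried — the beneficiary prevails on this issue.
— Issue III —
Stage III.1 (beneficiary, the preponderance of the evidence, weight is at least 50): (j) 47 < 50 — fails.
  Stage III.1 not carried; the beneficiary fails its burden.
The analysis ends at Stage III.1; the trustee prevails on this issue.
Per-issue: Issue I → trustee; Issue II → beneficiary; Issue III → trustee. The beneficiary must prevail on a majority of issues; overall, the trustee prevails.

trustee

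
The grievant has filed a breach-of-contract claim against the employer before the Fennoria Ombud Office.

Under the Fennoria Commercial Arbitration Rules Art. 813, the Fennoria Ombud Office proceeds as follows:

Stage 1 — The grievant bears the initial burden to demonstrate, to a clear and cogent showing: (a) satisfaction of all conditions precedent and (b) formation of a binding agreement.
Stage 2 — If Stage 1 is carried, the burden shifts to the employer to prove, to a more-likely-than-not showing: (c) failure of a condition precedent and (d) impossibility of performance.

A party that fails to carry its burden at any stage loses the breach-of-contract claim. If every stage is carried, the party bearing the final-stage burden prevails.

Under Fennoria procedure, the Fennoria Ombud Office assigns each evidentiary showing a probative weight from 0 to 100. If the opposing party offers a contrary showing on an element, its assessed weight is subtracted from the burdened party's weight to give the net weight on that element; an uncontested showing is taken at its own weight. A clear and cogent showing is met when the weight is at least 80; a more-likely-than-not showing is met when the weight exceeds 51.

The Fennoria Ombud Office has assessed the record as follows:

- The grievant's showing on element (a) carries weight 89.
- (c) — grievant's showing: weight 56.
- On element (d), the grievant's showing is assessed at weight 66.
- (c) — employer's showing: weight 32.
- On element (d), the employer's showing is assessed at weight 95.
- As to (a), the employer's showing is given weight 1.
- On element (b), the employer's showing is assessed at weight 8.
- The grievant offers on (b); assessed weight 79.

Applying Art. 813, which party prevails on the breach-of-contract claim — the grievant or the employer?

Stage 1 — burden on grievant; standard: a clear and cogent showing (weight is at least 80).
    (a): 89 − 1 = 88 ≥ 80 [met]
    (b): 79 − 8 = 71 < 80 [not met]
  The grievant does not carry Stage 1.
So the employer prevails.

employer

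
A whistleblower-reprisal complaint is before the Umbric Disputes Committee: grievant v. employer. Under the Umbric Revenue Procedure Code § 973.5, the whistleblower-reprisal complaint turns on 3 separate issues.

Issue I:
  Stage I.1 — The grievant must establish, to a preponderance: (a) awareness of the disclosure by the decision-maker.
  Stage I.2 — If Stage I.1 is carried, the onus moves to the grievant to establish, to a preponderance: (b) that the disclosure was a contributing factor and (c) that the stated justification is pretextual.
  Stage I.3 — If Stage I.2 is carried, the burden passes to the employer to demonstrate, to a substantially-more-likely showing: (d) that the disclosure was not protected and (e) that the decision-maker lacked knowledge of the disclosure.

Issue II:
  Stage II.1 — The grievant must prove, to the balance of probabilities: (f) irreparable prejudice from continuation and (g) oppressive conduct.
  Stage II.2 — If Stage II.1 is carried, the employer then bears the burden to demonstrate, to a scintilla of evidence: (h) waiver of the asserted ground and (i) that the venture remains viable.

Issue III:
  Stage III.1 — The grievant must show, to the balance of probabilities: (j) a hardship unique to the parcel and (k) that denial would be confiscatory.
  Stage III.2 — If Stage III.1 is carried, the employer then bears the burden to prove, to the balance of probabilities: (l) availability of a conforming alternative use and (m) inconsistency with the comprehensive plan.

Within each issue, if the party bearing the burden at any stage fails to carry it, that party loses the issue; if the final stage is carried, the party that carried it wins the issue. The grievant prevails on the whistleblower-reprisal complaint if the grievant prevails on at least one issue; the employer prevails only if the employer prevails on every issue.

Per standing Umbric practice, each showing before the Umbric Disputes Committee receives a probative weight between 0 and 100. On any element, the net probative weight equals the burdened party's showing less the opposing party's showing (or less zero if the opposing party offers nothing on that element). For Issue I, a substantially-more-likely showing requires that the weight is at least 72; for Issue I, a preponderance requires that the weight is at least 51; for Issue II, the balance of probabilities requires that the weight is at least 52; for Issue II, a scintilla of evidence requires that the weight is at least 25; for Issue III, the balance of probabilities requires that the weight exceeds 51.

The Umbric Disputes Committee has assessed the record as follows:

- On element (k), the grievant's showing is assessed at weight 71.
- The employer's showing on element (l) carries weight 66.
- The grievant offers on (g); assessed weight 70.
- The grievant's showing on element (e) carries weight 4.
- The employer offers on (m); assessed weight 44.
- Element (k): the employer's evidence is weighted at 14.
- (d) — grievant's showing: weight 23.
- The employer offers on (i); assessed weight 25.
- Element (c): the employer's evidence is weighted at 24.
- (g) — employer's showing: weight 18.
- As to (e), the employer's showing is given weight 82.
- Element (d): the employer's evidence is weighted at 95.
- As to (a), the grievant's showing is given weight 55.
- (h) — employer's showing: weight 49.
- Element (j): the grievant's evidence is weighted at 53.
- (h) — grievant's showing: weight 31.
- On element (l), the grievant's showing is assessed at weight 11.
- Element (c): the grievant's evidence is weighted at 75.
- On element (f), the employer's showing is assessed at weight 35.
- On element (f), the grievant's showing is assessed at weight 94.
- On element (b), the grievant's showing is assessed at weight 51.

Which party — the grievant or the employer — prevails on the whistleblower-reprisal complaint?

grievant

— Issue I —
Stage I.1 — burden on grievant; standard: a preponderance (weight is at least 51).
    (a): 55 ≥ 51 [met]
  Stage I.1 carried; the burden remains with the grievant.
Stage I.2 — burden on grievant; standard: a preponderance (weight is at least 51).
    (b): 51 ≥ 51 [met]
    (c): 75 − 24 = 51 ≥ 51 [met]
  The grievant carries Stage I.2; the employer now bears the burden.
Stage I.3 — burden on employer; standard: a substantially-more-likely showing (weight is at least 72).
    (d): 95 − 23 = 72 ≥ 72 [met]
    (e): 82 − 4 = 78 ≥ 72 [met]
  Stage I.3 carried; the final stage is satisfied.
With every stage satisfied, the employer prevails on this issue.
— Issue II —
Stage II.1 (grievant, the balance of probabilities, weight is at least 52): (f) net 94−35=59 ≥ 52 — meets; (g) net 70−18=52 ≥ 52 — meets.
  Stage II.1 is satisfied; the onus moves to the employer.
Stage II.2 (employer, a scintilla of evidence, weight is at least 25): (h) net 49−31=18 < 25 — fails; (i) 25 ≥ 25 — meets.
  Stage II.2 not carried; the employer fails its burden.
The grievant prevails on this issue.
— Issue III —
At Stage III.1 the grievant must meet the balance of probabilities (weight exceeds 51): on (j) the weight is 53, > 51, so (j) meets the standard; on (k) the weight is 71 less the opposing 14 gives net 57, which does exceed 51, so (k) meets the standard.
  Stage III.1 carried; the burden shifts to the employer.
At Stage III.2 the employer must meet the balance of probabilities (weight exceeds 51): on (l) the weight is 66 less the opposing 11 gives net 55, which does exceed 51, so (l) meets the standard; on (m) the weight is 44, which does not exceed 51, so (m) does not meet the standard.
  Stage III.2 not carried; the employer fails its burden.
The analysis ends at Stage III.2; the grievant prevails on this issue.
Per-issue: Issue I → employer; Issue II → grievant; Issue III → grievant. The grievant must prevail on at least one issue; overall, the grievant prevails.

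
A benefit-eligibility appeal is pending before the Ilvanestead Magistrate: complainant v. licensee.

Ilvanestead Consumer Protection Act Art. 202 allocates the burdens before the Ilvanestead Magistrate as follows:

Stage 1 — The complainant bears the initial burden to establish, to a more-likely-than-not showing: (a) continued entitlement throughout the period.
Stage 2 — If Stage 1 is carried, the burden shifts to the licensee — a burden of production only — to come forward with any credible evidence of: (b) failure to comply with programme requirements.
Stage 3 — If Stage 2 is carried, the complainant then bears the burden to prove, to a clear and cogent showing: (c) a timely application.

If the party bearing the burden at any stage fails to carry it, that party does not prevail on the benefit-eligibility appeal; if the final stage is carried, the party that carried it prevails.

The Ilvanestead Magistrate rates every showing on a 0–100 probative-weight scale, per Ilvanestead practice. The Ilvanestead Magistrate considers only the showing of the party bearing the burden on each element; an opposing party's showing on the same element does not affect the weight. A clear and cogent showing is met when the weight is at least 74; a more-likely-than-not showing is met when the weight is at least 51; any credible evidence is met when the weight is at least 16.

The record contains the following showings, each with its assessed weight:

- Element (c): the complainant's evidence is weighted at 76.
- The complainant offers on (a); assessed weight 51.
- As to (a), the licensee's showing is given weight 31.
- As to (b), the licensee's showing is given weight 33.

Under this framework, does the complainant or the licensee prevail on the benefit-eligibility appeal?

complainant

At Stage 1 the complainant must meet a more-likely-than-not showing (weight is at least 51): on (a) the weight is 51 (the licensee's 31 is given no effect), ≥ 51, so (a) meets the standard.
  Stage 1 carried; the burden shifts to the licensee.
At Stage 2 the licensee must meet any credible evidence (weight is at least 16): on (b) the weight is 33, ≥ 16, so (b) meets the standard.
  Stage 2 is satisfied; the onus moves to the complainant.
At Stage 3 the complainant must meet a clear and cogent showing (weight is at least 74): on (c) the weight is 76, which does reach 74, so (c) meets the standard.
  The complainant carries the last stage.
Every stage carried; the complainant prevails.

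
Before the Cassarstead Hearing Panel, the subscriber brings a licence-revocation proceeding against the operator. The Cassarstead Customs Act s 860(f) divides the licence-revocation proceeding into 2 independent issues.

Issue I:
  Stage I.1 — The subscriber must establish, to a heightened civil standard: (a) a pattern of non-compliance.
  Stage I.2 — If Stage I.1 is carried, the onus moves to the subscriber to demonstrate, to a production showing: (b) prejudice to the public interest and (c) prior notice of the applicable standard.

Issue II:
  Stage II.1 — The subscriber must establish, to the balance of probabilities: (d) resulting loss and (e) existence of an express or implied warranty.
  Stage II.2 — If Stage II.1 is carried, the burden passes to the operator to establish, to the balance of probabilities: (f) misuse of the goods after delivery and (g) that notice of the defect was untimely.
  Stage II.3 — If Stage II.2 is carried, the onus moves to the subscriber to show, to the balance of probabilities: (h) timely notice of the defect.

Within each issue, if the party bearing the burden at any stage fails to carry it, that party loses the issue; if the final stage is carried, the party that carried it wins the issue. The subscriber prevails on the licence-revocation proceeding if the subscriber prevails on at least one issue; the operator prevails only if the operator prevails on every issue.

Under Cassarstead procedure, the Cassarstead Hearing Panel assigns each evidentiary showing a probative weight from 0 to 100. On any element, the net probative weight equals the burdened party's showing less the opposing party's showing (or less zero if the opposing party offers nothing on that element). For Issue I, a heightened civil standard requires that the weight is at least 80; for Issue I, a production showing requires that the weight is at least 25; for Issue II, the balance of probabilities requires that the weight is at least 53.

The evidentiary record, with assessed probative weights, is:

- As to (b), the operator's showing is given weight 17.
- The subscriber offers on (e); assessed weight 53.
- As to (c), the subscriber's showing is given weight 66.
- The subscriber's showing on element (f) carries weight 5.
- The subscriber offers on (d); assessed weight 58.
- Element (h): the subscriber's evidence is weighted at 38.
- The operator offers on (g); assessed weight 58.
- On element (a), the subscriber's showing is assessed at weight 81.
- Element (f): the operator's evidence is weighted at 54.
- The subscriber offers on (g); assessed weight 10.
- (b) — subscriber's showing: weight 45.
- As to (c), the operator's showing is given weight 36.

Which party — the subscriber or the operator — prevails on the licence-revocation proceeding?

— Issue I —
Stage I.1 — burden on subscriber; standard: a heightened civil standard (weight is at least 80).
    (a): 81 ≥ 80 [met]
  Stage I.1 is satisfied; the subscriber continues to bear the burden.
Stage I.2 — burden on subscriber; standard: a production showing (weight is at least 25).
    (b): 45 − 17 = 28 ≥ 25 [met]
    (c): 66 − 36 = 30 ≥ 25 [met]
  The subscriber carries the last stage.
With every stage satisfied, the subscriber prevails on this issue.
— Issue II —
Stage II.1 (subscriber, the balance of probabilities, weight is at least 53): (d) 58 ≥ 53 — meets; (e) 53 ≥ 53 — meets.
  All elements met. The burden passes to the operator.
Stage II.2 (operator, the balance of probabilities, weight is at least 53): (f) net 54−5=49 < 53 — fails; (g) net 58−10=48 < 53 — fails.
  Stage II.2 not carried; the operator fails its burden.
The analysis ends at Stage II.2; the subscriber prevails on this issue.
Per-issue: Issue I → subscriber; Issue II → subscriber. The subscriber must prevail on at least one issue; overall, the subscriber prevails.

subscriber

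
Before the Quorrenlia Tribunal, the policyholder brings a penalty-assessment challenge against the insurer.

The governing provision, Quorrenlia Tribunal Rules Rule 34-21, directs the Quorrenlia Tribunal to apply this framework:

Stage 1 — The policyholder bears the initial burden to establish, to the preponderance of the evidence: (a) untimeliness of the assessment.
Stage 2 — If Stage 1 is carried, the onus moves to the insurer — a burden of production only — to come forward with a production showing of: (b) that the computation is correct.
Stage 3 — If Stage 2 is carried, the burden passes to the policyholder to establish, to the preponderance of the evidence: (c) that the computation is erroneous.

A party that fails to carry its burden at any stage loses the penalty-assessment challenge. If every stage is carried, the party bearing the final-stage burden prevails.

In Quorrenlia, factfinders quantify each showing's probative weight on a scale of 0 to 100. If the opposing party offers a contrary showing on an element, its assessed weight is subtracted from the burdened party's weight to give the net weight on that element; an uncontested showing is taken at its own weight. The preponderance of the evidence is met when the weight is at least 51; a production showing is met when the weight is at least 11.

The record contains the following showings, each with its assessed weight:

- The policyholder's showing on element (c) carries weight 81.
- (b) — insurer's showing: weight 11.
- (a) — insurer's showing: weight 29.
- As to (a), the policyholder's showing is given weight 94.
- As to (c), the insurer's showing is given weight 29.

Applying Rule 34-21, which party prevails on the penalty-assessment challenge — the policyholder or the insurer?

At Stage 1 the policyholder must meet the preponderance of the evidence (weight is at least 51): on (a) the weight is 94 less the opposing 29 gives net 65, which does reach 51, so (a) meets the standard.
  The policyholder carries Stage 1; the insurer now bears the burden.
At Stage 2 the insurer must meet a production showing (weight is at least 11): on (b) the weight is 11, ≥ 11, so (b) meets the standard.
  Stage 2 is satisfied; the onus moves to the policyholder.
At Stage 3 the policyholder must meet the preponderance of the evidence (weight is at least 51): on (c) the weight is 81 less the opposing 29 gives net 52, ≥ 51, so (c) meets the standard.
  All elements met at the final stage.
All stages carried — the policyholder prevails.

policyholder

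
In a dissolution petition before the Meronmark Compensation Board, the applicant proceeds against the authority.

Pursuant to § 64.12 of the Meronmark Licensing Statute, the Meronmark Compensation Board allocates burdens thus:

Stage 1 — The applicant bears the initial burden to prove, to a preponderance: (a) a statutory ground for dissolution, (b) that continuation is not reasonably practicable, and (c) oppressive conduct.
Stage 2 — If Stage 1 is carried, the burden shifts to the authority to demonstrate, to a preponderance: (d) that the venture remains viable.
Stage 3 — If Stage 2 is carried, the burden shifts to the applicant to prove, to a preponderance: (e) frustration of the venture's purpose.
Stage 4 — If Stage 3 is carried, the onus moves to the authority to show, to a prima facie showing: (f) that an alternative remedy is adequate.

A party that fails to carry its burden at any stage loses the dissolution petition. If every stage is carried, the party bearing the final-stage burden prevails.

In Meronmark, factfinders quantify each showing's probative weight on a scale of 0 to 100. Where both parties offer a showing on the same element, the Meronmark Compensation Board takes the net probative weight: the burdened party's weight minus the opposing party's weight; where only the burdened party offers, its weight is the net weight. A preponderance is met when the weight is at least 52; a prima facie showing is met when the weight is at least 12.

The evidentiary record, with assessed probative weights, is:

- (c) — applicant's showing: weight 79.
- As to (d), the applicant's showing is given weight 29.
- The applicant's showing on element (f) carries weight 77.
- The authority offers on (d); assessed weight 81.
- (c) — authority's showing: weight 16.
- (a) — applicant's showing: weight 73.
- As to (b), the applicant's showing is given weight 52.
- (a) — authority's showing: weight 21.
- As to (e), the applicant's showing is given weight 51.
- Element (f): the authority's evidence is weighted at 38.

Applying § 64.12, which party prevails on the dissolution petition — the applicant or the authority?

Stage 1 (applicant, a preponderance, weight is at least 52): (a) net 73−21=52 ≥ 52 — meets; (b) 52 ≥ 52 — meets; (c) net 79−16=63 ≥ 52 — meets.
  The applicant carries Stage 1; the authority now bears the burden.
Stage 2 (authority, a preponderance, weight is at least 52): (d) net 81−29=52 ≥ 52 — meets.
  The authority carries Stage 2; the applicant now bears the burden.
Stage 3 (applicant, a preponderance, weight is at least 52): (e) 51 < 52 — fails.
  Not every element is met, so the applicant fails to carry Stage 3.
The authority prevails.

authority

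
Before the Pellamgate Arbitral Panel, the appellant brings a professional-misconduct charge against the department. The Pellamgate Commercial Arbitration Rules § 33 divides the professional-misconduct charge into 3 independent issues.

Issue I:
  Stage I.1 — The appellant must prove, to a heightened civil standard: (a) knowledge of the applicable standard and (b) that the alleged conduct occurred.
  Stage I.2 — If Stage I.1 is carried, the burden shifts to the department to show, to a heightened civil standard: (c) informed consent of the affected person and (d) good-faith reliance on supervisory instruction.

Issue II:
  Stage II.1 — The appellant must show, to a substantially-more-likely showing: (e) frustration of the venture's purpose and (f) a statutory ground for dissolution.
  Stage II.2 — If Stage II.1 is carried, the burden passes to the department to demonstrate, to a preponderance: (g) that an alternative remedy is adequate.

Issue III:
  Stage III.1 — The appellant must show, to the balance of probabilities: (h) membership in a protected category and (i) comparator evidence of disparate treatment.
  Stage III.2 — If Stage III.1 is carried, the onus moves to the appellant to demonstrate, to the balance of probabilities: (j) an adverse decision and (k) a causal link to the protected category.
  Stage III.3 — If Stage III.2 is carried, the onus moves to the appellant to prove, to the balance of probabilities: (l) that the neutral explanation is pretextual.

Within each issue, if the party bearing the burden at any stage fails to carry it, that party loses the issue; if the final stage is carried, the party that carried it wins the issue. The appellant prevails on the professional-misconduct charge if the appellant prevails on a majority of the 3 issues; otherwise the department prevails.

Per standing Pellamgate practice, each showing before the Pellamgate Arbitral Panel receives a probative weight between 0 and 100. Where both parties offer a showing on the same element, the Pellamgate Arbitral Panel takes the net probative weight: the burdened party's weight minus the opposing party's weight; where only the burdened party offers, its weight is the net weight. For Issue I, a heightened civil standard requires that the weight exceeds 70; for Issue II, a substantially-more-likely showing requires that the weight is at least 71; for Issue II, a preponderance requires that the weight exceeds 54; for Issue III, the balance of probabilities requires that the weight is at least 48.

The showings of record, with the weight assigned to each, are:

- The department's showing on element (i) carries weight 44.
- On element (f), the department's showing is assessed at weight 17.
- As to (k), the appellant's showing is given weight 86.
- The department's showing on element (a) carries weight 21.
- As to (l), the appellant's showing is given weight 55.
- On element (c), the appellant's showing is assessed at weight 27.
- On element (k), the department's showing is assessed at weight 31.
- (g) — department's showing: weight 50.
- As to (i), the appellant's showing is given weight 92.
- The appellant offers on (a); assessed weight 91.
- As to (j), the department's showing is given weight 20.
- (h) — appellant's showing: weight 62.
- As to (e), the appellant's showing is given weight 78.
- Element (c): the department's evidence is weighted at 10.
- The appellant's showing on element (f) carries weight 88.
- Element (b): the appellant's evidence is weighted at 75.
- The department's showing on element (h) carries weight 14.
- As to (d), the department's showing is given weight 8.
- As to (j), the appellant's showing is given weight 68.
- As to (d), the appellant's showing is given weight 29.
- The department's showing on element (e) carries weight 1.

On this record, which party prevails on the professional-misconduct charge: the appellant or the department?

— Issue I —
Stage I.1 (appellant, a heightened civil standard, weight exceeds 70): (a) net 91−21=70 ≤ 70 — fails; (b) 75 > 70 — meets.
  Stage I.1 not carried; the appellant fails its burden.
The department prevails on this issue.
— Issue II —
Stage II.1 — burden on appellant; standard: a substantially-more-likely showing (weight is at least 71).
    (e): 78 − 1 = 77 ≥ 71 [met]
    (f): 88 − 17 = 71 ≥ 71 [met]
  Stage II.1 is satisfied; the onus moves to the department.
Stage II.2 — burden on department; standard: a preponderance (weight exceeds 54).
    (g): 50 ≤ 54 [not met]
  Stage II.2 not carried; the department fails its burden.
So the appellant prevails on this issue.
— Issue III —
Stage III.1 (appellant, the balance of probabilities, weight is at least 48): (h) net 62−14=48 ≥ 48 — meets; (i) net 92−44=48 ≥ 48 — meets.
  Stage III.1 carried; the burden remains with the appellant.
Stage III.2 (appellant, the balance of probabilities, weight is at least 48): (j) net 68−20=48 ≥ 48 — meets; (k) net 86−31=55 ≥ 48 — meets.
  Stage III.2 carried; the burden remains with the appellant.
Stage III.3 (appellant, the balance of probabilities, weight is at least 48): (l) 55 ≥ 48 — meets.
  Stage III.3 carried; the final stage is satisfied.
With every stage satisfied, the appellant prevails on this issue.
Per-issue: Issue I → department; Issue II → appellant; Issue III → appellant. The appellant must prevail on a majority of issues; overall, the appellant prevails.

appellant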